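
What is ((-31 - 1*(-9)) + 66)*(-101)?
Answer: -4444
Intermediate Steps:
((-31 - 1*(-9)) + 66)*(-101) = ((-31 + 9) + 66)*(-101) = (-22 + 66)*(-101) = 44*(-101) = -4444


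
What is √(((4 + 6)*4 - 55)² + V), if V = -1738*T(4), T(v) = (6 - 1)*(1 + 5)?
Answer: I*√51915 ≈ 227.85*I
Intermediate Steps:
T(v) = 30 (T(v) = 5*6 = 30)
V = -52140 (V = -1738*30 = -52140)
√(((4 + 6)*4 - 55)² + V) = √(((4 + 6)*4 - 55)² - 52140) = √((10*4 - 55)² - 52140) = √((40 - 55)² - 52140) = √((-15)² - 52140) = √(225 - 52140) = √(-51915) = I*√51915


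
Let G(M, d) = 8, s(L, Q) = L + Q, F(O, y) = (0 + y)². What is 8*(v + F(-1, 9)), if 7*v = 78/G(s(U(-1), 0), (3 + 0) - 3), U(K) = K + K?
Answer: 4614/7 ≈ 659.14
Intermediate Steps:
F(O, y) = y²
U(K) = 2*K
v = 39/28 (v = (78/8)/7 = (78*(⅛))/7 = (⅐)*(39/4) = 39/28 ≈ 1.3929)
8*(v + F(-1, 9)) = 8*(39/28 + 9²) = 8*(39/28 + 81) = 8*(2307/28) = 4614/7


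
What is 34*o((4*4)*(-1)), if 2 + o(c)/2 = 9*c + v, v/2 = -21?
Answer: -12784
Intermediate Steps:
v = -42 (v = 2*(-21) = -42)
o(c) = -88 + 18*c (o(c) = -4 + 2*(9*c - 42) = -4 + 2*(-42 + 9*c) = -4 + (-84 + 18*c) = -88 + 18*c)
34*o((4*4)*(-1)) = 34*(-88 + 18*((4*4)*(-1))) = 34*(-88 + 18*(16*(-1))) = 34*(-88 + 18*(-16)) = 34*(-88 - 288) = 34*(-376) = -12784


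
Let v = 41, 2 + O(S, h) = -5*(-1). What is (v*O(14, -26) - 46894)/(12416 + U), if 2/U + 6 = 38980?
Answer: -911426477/241950593 ≈ -3.7670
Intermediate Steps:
O(S, h) = 3 (O(S, h) = -2 - 5*(-1) = -2 + 5 = 3)
U = 1/19487 (U = 2/(-6 + 38980) = 2/38974 = 2*(1/38974) = 1/19487 ≈ 5.1316e-5)
(v*O(14, -26) - 46894)/(12416 + U) = (41*3 - 46894)/(12416 + 1/19487) = (123 - 46894)/(241950593/19487) = -46771*19487/241950593 = -911426477/241950593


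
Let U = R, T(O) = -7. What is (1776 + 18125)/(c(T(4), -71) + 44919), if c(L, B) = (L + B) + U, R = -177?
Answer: 19901/44664 ≈ 0.44557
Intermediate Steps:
U = -177
c(L, B) = -177 + B + L (c(L, B) = (L + B) - 177 = (B + L) - 177 = -177 + B + L)
(1776 + 18125)/(c(T(4), -71) + 44919) = (1776 + 18125)/((-177 - 71 - 7) + 44919) = 19901/(-255 + 44919) = 19901/44664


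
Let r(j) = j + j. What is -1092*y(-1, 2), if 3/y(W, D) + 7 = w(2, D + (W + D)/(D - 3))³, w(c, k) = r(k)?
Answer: -3276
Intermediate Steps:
r(j) = 2*j
w(c, k) = 2*k
y(W, D) = 3/(-7 + (2*D + 2*(D + W)/(-3 + D))³) (y(W, D) = 3/(-7 + (2*(D + (W + D)/(D - 3)))³) = 3/(-7 + (2*(D + (D + W)/(-3 + D)))³) = 3/(-7 + (2*D + 2*(D + W)/(-3 + D))³))
-1092*y(-1, 2) = -3276*(-3 + 2)³/(-7*(-3 + 2)³ + 8*(2 - 1 + 2*(-3 + 2))³) = -3276*(-1)³/(-7*(-1)³ + 8*(2 - 1 + 2*(-1))³) = -3276*(-1)/(-7*(-1) + 8*(2 - 1 - 2)³) = -3276*(-1)/(7 + 8*(-1)³) = -3276*(-1)/(7 + 8*(-1)) = -3276*(-1)/(7 - 8) = -3276*(-1)/(-1) = -3276*(-1)*(-1) = -1092*3 = -3276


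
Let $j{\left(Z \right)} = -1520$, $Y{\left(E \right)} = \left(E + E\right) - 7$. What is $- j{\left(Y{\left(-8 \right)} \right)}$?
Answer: $1520$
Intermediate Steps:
$Y{\left(E \right)} = -7 + 2 E$ ($Y{\left(E \right)} = 2 E - 7 = -7 + 2 E$)
$- j{\left(Y{\left(-8 \right)} \right)} = \left(-1\right) \left(-1520\right) = 1520$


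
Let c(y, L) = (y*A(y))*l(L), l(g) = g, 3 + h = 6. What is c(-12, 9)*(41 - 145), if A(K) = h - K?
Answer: 168480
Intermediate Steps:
h = 3 (h = -3 + 6 = 3)
A(K) = 3 - K
c(y, L) = L*y*(3 - y) (c(y, L) = (y*(3 - y))*L = L*y*(3 - y))
c(-12, 9)*(41 - 145) = (9*(-12)*(3 - 1*(-12)))*(41 - 145) = (9*(-12)*(3 + 12))*(-104) = (9*(-12)*15)*(-104) = -1620*(-104) = 168480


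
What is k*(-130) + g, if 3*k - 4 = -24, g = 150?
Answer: 3050/3 ≈ 1016.7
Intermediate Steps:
k = -20/3 (k = 4/3 + (1/3)*(-24) = 4/3 - 8 = -20/3 ≈ -6.6667)
k*(-130) + g = -20/3*(-130) + 150 = 2600/3 + 150 = 3050/3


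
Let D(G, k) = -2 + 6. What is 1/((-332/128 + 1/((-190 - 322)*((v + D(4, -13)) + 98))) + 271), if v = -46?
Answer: 28672/7695743 ≈ 0.0037257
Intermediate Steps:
D(G, k) = 4
1/((-332/128 + 1/((-190 - 322)*((v + D(4, -13)) + 98))) + 271) = 1/((-332/128 + 1/((-190 - 322)*((-46 + 4) + 98))) + 271) = 1/((-332*1/128 + 1/((-512)*(-42 + 98))) + 271) = 1/((-83/32 - 1/512/56) + 271) = 1/((-83/32 - 1/512*1/56) + 271) = 1/((-83/32 - 1/28672) + 271) = 1/(-74369/28672 + 271) = 1/(7695743/28672) = 28672/7695743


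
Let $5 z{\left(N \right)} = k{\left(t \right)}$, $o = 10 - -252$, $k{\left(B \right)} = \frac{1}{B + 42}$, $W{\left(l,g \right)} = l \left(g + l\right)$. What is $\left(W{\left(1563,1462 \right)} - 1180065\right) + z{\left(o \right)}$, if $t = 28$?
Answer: $\frac{1241803501}{350} \approx 3.548 \cdot 10^{6}$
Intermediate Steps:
$k{\left(B \right)} = \frac{1}{42 + B}$
$o = 262$ ($o = 10 + 252 = 262$)
$z{\left(N \right)} = \frac{1}{350}$ ($z{\left(N \right)} = \frac{1}{5 \left(42 + 28\right)} = \frac{1}{5 \cdot 70} = \frac{1}{5} \cdot \frac{1}{70} = \frac{1}{350}$)
$\left(W{\left(1563,1462 \right)} - 1180065\right) + z{\left(o \right)} = \left(1563 \left(1462 + 1563\right) - 1180065\right) + \frac{1}{350} = \left(1563 \cdot 3025 - 1180065\right) + \frac{1}{350} = \left(4728075 - 1180065\right) + \frac{1}{350} = 3548010 + \frac{1}{350} = \frac{1241803501}{350}$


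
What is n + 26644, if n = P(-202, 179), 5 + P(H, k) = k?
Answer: 26818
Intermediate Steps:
P(H, k) = -5 + k
n = 174 (n = -5 + 179 = 174)
n + 26644 = 174 + 26644 = 26818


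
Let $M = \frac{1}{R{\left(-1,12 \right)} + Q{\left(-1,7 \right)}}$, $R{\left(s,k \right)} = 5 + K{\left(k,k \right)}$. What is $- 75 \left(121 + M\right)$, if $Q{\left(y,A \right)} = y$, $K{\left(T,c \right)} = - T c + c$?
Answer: $- \frac{1161525}{128} \approx -9074.4$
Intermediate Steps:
$K{\left(T,c \right)} = c - T c$ ($K{\left(T,c \right)} = - T c + c = c - T c$)
$R{\left(s,k \right)} = 5 + k \left(1 - k\right)$
$M = - \frac{1}{128}$ ($M = \frac{1}{\left(5 - 12 \left(-1 + 12\right)\right) - 1} = \frac{1}{\left(5 - 12 \cdot 11\right) - 1} = \frac{1}{\left(5 - 132\right) - 1} = \frac{1}{-127 - 1} = \frac{1}{-128} = - \frac{1}{128} \approx -0.0078125$)
$- 75 \left(121 + M\right) = - 75 \left(121 - \frac{1}{128}\right) = \left(-75\right) \frac{15487}{128} = - \frac{1161525}{128}$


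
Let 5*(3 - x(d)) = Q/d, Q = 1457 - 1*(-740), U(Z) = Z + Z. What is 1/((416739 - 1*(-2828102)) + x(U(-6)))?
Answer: 60/194692837 ≈ 3.0818e-7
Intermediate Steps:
U(Z) = 2*Z
Q = 2197 (Q = 1457 + 740 = 2197)
x(d) = 3 - 2197/(5*d)
1/((416739 - 1*(-2828102)) + x(U(-6))) = 1/((416739 - 1*(-2828102)) + (3 - 2197/(5*(2*(-6))))) = 1/((416739 + 2828102) + (3 - 2197/5/(-12))) = 1/(3244841 + (3 - 2197/5*(-1/12))) = 1/(3244841 + (3 + 2197/60)) = 1/(3244841 + 2377/60) = 1/(194692837/60) = 60/194692837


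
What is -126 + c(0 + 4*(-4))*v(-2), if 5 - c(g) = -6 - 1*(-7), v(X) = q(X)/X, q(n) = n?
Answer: -122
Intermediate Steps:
v(X) = 1 (v(X) = X/X = 1)
c(g) = 4 (c(g) = 5 - (-6 - 1*(-7)) = 5 - (-6 + 7) = 5 - 1*1 = 5 - 1 = 4)
-126 + c(0 + 4*(-4))*v(-2) = -126 + 4*1 = -126 + 4 = -122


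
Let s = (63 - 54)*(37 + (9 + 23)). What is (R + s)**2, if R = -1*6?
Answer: 378225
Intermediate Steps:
s = 621 (s = 9*(37 + 32) = 9*69 = 621)
R = -6
(R + s)**2 = (-6 + 621)**2 = 615**2 = 378225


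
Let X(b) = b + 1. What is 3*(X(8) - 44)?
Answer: -105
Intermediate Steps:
X(b) = 1 + b
3*(X(8) - 44) = 3*((1 + 8) - 44) = 3*(9 - 44) = 3*(-35) = -105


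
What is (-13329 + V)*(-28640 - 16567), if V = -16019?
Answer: 1326735036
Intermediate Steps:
(-13329 + V)*(-28640 - 16567) = (-13329 - 16019)*(-28640 - 16567) = -29348*(-45207) = 1326735036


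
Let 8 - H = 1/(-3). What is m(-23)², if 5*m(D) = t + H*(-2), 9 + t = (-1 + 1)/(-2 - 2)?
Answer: 5929/225 ≈ 26.351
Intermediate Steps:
t = -9 (t = -9 + (-1 + 1)/(-2 - 2) = -9 + 0/(-4) = -9 + 0*(-¼) = -9 + 0 = -9)
H = 25/3 (H = 8 - 1/(-3) = 8 - 1*(-⅓) = 8 + ⅓ = 25/3 ≈ 8.3333)
m(D) = -77/15 (m(D) = (-9 + (25/3)*(-2))/5 = (-9 - 50/3)/5 = (⅕)*(-77/3) = -77/15)
m(-23)² = (-77/15)² = 5929/225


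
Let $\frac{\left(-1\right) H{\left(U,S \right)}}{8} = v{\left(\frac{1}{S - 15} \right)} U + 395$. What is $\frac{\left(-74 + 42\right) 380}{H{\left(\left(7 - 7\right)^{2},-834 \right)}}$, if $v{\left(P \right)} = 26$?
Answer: $\frac{304}{79} \approx 3.8481$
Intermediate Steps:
$H{\left(U,S \right)} = -3160 - 208 U$ ($H{\left(U,S \right)} = - 8 \left(26 U + 395\right) = - 8 \left(395 + 26 U\right) = -3160 - 208 U$)
$\frac{\left(-74 + 42\right) 380}{H{\left(\left(7 - 7\right)^{2},-834 \right)}} = \frac{\left(-74 + 42\right) 380}{-3160 - 208 \left(7 - 7\right)^{2}} = \frac{\left(-32\right) 380}{-3160 - 208 \cdot 0^{2}} = - \frac{12160}{-3160 - 0} = - \frac{12160}{-3160 + 0} = - \frac{12160}{-3160} = \left(-12160\right) \left(- \frac{1}{3160}\right) = \frac{304}{79}$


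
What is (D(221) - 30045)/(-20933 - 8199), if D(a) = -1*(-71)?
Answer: 14987/14566 ≈ 1.0289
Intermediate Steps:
D(a) = 71
(D(221) - 30045)/(-20933 - 8199) = (71 - 30045)/(-20933 - 8199) = -29974/(-29132) = -29974*(-1/29132) = 14987/14566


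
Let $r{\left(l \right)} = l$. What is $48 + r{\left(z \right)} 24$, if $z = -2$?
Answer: $0$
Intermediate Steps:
$48 + r{\left(z \right)} 24 = 48 - 48 = 0$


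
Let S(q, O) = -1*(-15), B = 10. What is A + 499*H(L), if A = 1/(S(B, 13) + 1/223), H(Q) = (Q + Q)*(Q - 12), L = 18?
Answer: 360645487/3346 ≈ 1.0778e+5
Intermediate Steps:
S(q, O) = 15
H(Q) = 2*Q*(-12 + Q) (H(Q) = (2*Q)*(-12 + Q) = 2*Q*(-12 + Q))
A = 223/3346 (A = 1/(15 + 1/223) = 1/(3346/223) = 223/3346 ≈ 0.066647)
A + 499*H(L) = 223/3346 + 499*(2*18*(-12 + 18)) = 223/3346 + 499*(2*18*6) = 223/3346 + 499*216 = 223/3346 + 107784 = 360645487/3346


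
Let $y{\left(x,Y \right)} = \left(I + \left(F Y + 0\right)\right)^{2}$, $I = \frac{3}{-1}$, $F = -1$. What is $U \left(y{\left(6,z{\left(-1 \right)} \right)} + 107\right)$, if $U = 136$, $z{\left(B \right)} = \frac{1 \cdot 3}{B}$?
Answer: $14552$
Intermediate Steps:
$I = -3$ ($I = 3 \left(-1\right) = -3$)
$z{\left(B \right)} = \frac{3}{B}$
$y{\left(x,Y \right)} = \left(-3 - Y\right)^{2}$ ($y{\left(x,Y \right)} = \left(-3 + \left(- Y + 0\right)\right)^{2} = \left(-3 - Y\right)^{2}$)
$U \left(y{\left(6,z{\left(-1 \right)} \right)} + 107\right) = 136 \left(\left(3 + \frac{3}{-1}\right)^{2} + 107\right) = 136 \left(\left(3 + 3 \left(-1\right)\right)^{2} + 107\right) = 136 \left(\left(3 - 3\right)^{2} + 107\right) = 136 \left(0^{2} + 107\right) = 136 \left(0 + 107\right) = 136 \cdot 107 = 14552$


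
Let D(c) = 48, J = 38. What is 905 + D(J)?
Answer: 953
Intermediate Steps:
905 + D(J) = 905 + 48 = 953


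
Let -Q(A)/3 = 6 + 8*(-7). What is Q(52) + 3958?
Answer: 4108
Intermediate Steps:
Q(A) = 150 (Q(A) = -3*(6 + 8*(-7)) = -3*(6 - 56) = -3*(-50) = 150)
Q(52) + 3958 = 150 + 3958 = 4108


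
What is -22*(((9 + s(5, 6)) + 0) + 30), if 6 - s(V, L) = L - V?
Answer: -968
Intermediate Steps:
s(V, L) = 6 + V - L (s(V, L) = 6 - (L - V) = 6 + (V - L) = 6 + V - L)
-22*(((9 + s(5, 6)) + 0) + 30) = -22*(((9 + (6 + 5 - 1*6)) + 0) + 30) = -22*(((9 + (6 + 5 - 6)) + 0) + 30) = -22*(((9 + 5) + 0) + 30) = -22*((14 + 0) + 30) = -22*(14 + 30) = -22*44 = -968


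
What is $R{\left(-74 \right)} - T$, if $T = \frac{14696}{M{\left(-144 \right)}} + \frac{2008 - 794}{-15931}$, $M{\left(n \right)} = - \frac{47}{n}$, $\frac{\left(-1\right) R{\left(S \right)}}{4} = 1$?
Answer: $- \frac{33716502514}{748757} \approx -45030.0$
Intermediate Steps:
$R{\left(S \right)} = -4$ ($R{\left(S \right)} = \left(-4\right) 1 = -4$)
$T = \frac{33713507486}{748757}$ ($T = \frac{14696}{\left(-47\right) \frac{1}{-144}} + \frac{2008 - 794}{-15931} = \frac{14696}{\left(-47\right) \left(- \frac{1}{144}\right)} + \left(2008 - 794\right) \left(- \frac{1}{15931}\right) = \frac{14696}{\frac{47}{144}} + 1214 \left(- \frac{1}{15931}\right) = 14696 \cdot \frac{144}{47} - \frac{1214}{15931} = \frac{2116224}{47} - \frac{1214}{15931} = \frac{33713507486}{748757} \approx 45026.0$)
$R{\left(-74 \right)} - T = -4 - \frac{33713507486}{748757} = - \frac{33716502514}{748757}$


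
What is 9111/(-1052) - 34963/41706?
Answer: -208382221/21937356 ≈ -9.4990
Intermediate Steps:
9111/(-1052) - 34963/41706 = 9111*(-1/1052) - 34963*1/41706 = -9111/1052 - 34963/41706 = -208382221/21937356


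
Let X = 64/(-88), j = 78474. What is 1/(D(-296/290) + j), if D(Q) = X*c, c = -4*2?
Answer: 11/863278 ≈ 1.2742e-5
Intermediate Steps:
X = -8/11 (X = 64*(-1/88) = -8/11 ≈ -0.72727)
c = -8
D(Q) = 64/11 (D(Q) = -8/11*(-8) = 64/11)
1/(D(-296/290) + j) = 1/(64/11 + 78474) = 1/(863278/11) = 11/863278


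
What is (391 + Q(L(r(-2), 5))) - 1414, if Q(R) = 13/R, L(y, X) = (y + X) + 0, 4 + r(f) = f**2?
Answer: -5102/5 ≈ -1020.4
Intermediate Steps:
r(f) = -4 + f**2
L(y, X) = X + y (L(y, X) = (X + y) + 0 = X + y)
(391 + Q(L(r(-2), 5))) - 1414 = (391 + 13/(5 + (-4 + (-2)**2))) - 1414 = (391 + 13/(5 + (-4 + 4))) - 1414 = (391 + 13/(5 + 0)) - 1414 = (391 + 13/5) - 1414 = 1968/5 - 1414 = -5102/5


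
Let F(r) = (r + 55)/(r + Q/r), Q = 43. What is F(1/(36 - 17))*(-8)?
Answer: -2092/3881 ≈ -0.53904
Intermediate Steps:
F(r) = (55 + r)/(r + 43/r) (F(r) = (r + 55)/(r + 43/r) = (55 + r)/(r + 43/r))
F(1/(36 - 17))*(-8) = ((55 + 1/(36 - 17))/((36 - 17)*(43 + (1/(36 - 17))**2)))*(-8) = ((55 + 1/19)/(19*(43 + (1/19)**2)))*(-8) = ((1/19)*(1046/19)/(43 + 1/361))*(-8) = ((1/19)*(1046/19)/(15524/361))*(-8) = ((1/19)*(361/15524)*(1046/19))*(-8) = (523/7762)*(-8) = -2092/3881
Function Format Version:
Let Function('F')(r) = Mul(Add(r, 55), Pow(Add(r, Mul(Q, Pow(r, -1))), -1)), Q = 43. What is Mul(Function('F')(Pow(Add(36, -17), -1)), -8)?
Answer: Rational(-2092, 3881) ≈ -0.53904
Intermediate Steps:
Function('F')(r) = Mul(Pow(Add(r, Mul(43, Pow(r, -1))), -1), Add(55, r)) (Function('F')(r) = Mul(Add(r, 55), Pow(Add(r, Mul(43, Pow(r, -1))), -1)) = Mul(Add(55, r), Pow(Add(r, Mul(43, Pow(r, -1))), -1)) = Mul(Pow(Add(r, Mul(43, Pow(r, -1))), -1), Add(55, r)))
Mul(Function('F')(Pow(Add(36, -17), -1)), -8) = Mul(Mul(Pow(Add(36, -17), -1), Pow(Add(43, Pow(Pow(Add(36, -17), -1), 2)), -1), Add(55, Pow(Add(36, -17), -1))), -8) = Mul(Mul(Pow(19, -1), Pow(Add(43, Pow(Pow(19, -1), 2)), -1), Add(55, Pow(19, -1))), -8) = Mul(Mul(Rational(1, 19), Pow(Add(43, Pow(Rational(1, 19), 2)), -1), Add(55, Rational(1, 19))), -8) = Mul(Mul(Rational(1, 19), Pow(Add(43, Rational(1, 361)), -1), Rational(1046, 19)), -8) = Mul(Mul(Rational(1, 19), Pow(Rational(15524, 361), -1), Rational(1046, 19)), -8) = Mul(Mul(Rational(1, 19), Rational(361, 15524), Rational(1046, 19)), -8) = Mul(Rational(523, 7762), -8) = Rational(-2092, 3881)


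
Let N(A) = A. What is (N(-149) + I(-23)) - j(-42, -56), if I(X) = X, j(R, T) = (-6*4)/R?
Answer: -1208/7 ≈ -172.57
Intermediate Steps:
j(R, T) = -24/R
(N(-149) + I(-23)) - j(-42, -56) = (-149 - 23) - (-24)/(-42) = -172 - (-24)*(-1)/42 = -172 - 1*4/7 = -172 - 4/7 = -1208/7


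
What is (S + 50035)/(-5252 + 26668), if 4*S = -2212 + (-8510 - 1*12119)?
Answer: 177299/85664 ≈ 2.0697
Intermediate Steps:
S = -22841/4 (S = (-2212 + (-8510 - 1*12119))/4 = (-2212 + (-8510 - 12119))/4 = (-2212 - 20629)/4 = (¼)*(-22841) = -22841/4 ≈ -5710.3)
(S + 50035)/(-5252 + 26668) = (-22841/4 + 50035)/(-5252 + 26668) = (177299/4)/21416 = (177299/4)*(1/21416) = 177299/85664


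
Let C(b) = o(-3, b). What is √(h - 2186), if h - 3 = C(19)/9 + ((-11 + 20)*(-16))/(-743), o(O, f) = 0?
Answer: 5*I*√48200639/743 ≈ 46.721*I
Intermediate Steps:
C(b) = 0
h = 2373/743 (h = 3 + (0/9 + ((-11 + 20)*(-16))/(-743)) = 3 + (0*(⅑) + (9*(-16))*(-1/743)) = 3 + (0 - 144*(-1/743)) = 3 + (0 + 144/743) = 3 + 144/743 = 2373/743 ≈ 3.1938)
√(h - 2186) = √(2373/743 - 2186) = √(-1621825/743) = 5*I*√48200639/743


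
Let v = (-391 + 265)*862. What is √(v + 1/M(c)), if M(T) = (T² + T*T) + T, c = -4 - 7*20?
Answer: I*√1288261702945/3444 ≈ 329.56*I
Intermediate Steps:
c = -144 (c = -4 - 140 = -144)
M(T) = T + 2*T² (M(T) = (T² + T²) + T = 2*T² + T = T + 2*T²)
v = -108612 (v = -126*862 = -108612)
√(v + 1/M(c)) = √(-108612 + 1/(-144*(1 + 2*(-144)))) = √(-108612 + 1/(-144*(1 - 288))) = √(-108612 + 1/(-144*(-287))) = √(-108612 + 1/41328) = √(-4488716735/41328) = I*√1288261702945/3444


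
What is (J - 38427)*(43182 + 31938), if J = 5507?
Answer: -2472950400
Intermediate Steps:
(J - 38427)*(43182 + 31938) = (5507 - 38427)*(43182 + 31938) = -32920*75120 = -2472950400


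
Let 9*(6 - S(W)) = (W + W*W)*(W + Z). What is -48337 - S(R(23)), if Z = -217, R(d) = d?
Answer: -180725/3 ≈ -60242.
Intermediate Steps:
S(W) = 6 - (-217 + W)*(W + W²)/9 (S(W) = 6 - (W + W*W)*(W - 217)/9 = 6 - (W + W²)*(-217 + W)/9 = 6 - (-217 + W)*(W + W²)/9)
-48337 - S(R(23)) = -48337 - (6 + 24*23² - ⅑*23³ + (217/9)*23) = -48337 - (6 + 24*529 - ⅑*12167 + 4991/9) = -48337 - (6 + 12696 - 12167/9 + 4991/9) = -48337 - 1*35714/3 = -48337 - 35714/3 = -180725/3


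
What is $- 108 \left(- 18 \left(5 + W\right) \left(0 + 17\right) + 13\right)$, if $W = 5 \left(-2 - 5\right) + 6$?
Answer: $-794556$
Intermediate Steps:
$W = -29$ ($W = 5 \left(-7\right) + 6 = -35 + 6 = -29$)
$- 108 \left(- 18 \left(5 + W\right) \left(0 + 17\right) + 13\right) = - 108 \left(- 18 \left(5 - 29\right) \left(0 + 17\right) + 13\right) = - 108 \left(- 18 \left(\left(-24\right) 17\right) + 13\right) = - 108 \left(\left(-18\right) \left(-408\right) + 13\right) = - 108 \left(7344 + 13\right) = \left(-108\right) 7357 = -794556$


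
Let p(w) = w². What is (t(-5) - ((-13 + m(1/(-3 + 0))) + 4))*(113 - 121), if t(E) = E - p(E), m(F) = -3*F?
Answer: 176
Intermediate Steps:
t(E) = E - E²
(t(-5) - ((-13 + m(1/(-3 + 0))) + 4))*(113 - 121) = (-5*(1 - 1*(-5)) - ((-13 - 3/(-3 + 0)) + 4))*(113 - 121) = (-5*(1 + 5) - ((-13 - 3/(-3)) + 4))*(-8) = (-5*6 - ((-13 - 3*(-⅓)) + 4))*(-8) = (-30 - ((-13 + 1) + 4))*(-8) = (-30 - (-12 + 4))*(-8) = (-30 - 1*(-8))*(-8) = (-30 + 8)*(-8) = -22*(-8) = 176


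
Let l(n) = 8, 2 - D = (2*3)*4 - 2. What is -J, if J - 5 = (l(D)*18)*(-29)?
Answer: 4171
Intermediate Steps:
D = -20 (D = 2 - ((2*3)*4 - 2) = 2 - (6*4 - 2) = 2 - (24 - 2) = 2 - 1*22 = 2 - 22 = -20)
J = -4171 (J = 5 + (8*18)*(-29) = 5 + 144*(-29) = 5 - 4176 = -4171)
-J = -1*(-4171) = 4171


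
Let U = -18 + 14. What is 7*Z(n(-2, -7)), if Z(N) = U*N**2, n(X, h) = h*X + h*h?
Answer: -111132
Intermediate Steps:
U = -4
n(X, h) = h**2 + X*h (n(X, h) = X*h + h**2 = h**2 + X*h)
Z(N) = -4*N**2
7*Z(n(-2, -7)) = 7*(-4*49*(-2 - 7)**2) = 7*(-4*(-7*(-9))**2) = 7*(-4*63**2) = 7*(-4*3969) = 7*(-15876) = -111132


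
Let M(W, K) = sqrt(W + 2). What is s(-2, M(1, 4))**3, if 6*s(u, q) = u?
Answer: -1/27 ≈ -0.037037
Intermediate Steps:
M(W, K) = sqrt(2 + W)
s(u, q) = u/6
s(-2, M(1, 4))**3 = ((1/6)*(-2))**3 = (-1/3)**3 = -1/27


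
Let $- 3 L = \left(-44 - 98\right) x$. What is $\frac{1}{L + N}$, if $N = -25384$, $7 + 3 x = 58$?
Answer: $- \frac{3}{73738} \approx -4.0685 \cdot 10^{-5}$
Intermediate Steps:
$x = 17$ ($x = - \frac{7}{3} + \frac{1}{3} \cdot 58 = - \frac{7}{3} + \frac{58}{3} = 17$)
$L = \frac{2414}{3}$ ($L = - \frac{\left(-44 - 98\right) 17}{3} = - \frac{\left(-142\right) 17}{3} = \left(- \frac{1}{3}\right) \left(-2414\right) = \frac{2414}{3} \approx 804.67$)
$\frac{1}{L + N} = \frac{1}{\frac{2414}{3} - 25384} = \frac{1}{- \frac{73738}{3}} = - \frac{3}{73738}$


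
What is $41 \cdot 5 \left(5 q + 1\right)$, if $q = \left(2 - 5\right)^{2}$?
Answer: $9430$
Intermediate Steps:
$q = 9$ ($q = \left(-3\right)^{2} = 9$)
$41 \cdot 5 \left(5 q + 1\right) = 41 \cdot 5 \left(5 \cdot 9 + 1\right) = 205 \left(45 + 1\right) = 205 \cdot 46 = 9430$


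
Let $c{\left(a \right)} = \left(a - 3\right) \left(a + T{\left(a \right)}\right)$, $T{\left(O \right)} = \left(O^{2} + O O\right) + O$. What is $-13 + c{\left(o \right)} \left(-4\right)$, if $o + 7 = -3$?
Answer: $9347$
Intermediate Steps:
$o = -10$ ($o = -7 - 3 = -10$)
$T{\left(O \right)} = O + 2 O^{2}$ ($T{\left(O \right)} = \left(O^{2} + O^{2}\right) + O = 2 O^{2} + O = O + 2 O^{2}$)
$c{\left(a \right)} = \left(-3 + a\right) \left(a + a \left(1 + 2 a\right)\right)$ ($c{\left(a \right)} = \left(a - 3\right) \left(a + a \left(1 + 2 a\right)\right) = \left(-3 + a\right) \left(a + a \left(1 + 2 a\right)\right)$)
$-13 + c{\left(o \right)} \left(-4\right) = -13 + 2 \left(-10\right) \left(-3 + \left(-10\right)^{2} - -20\right) \left(-4\right) = -13 + 2 \left(-10\right) \left(-3 + 100 + 20\right) \left(-4\right) = -13 + 2 \left(-10\right) 117 \left(-4\right) = -13 - -9360 = -13 + 9360 = 9347$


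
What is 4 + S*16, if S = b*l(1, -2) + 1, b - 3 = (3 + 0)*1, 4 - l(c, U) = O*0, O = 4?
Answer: 404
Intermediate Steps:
l(c, U) = 4 (l(c, U) = 4 - 4*0 = 4 - 1*0 = 4 + 0 = 4)
b = 6 (b = 3 + (3 + 0)*1 = 3 + 3*1 = 3 + 3 = 6)
S = 25 (S = 6*4 + 1 = 24 + 1 = 25)
4 + S*16 = 4 + 25*16 = 4 + 400 = 404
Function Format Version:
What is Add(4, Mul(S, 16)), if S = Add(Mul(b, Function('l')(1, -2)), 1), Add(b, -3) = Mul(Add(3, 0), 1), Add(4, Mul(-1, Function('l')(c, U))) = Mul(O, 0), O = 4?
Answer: 404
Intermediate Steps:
Function('l')(c, U) = 4 (Function('l')(c, U) = Add(4, Mul(-1, Mul(4, 0))) = Add(4, Mul(-1, 0)) = Add(4, 0) = 4)
b = 6 (b = Add(3, Mul(Add(3, 0), 1)) = Add(3, Mul(3, 1)) = Add(3, 3) = 6)
S = 25 (S = Add(Mul(6, 4), 1) = Add(24, 1) = 25)
Add(4, Mul(S, 16)) = Add(4, Mul(25, 16)) = Add(4, 400) = 404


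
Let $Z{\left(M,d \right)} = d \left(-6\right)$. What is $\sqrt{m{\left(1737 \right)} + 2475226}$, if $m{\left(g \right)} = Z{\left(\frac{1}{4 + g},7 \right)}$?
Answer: $4 \sqrt{154699} \approx 1573.3$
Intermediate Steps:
$Z{\left(M,d \right)} = - 6 d$
$m{\left(g \right)} = -42$ ($m{\left(g \right)} = \left(-6\right) 7 = -42$)
$\sqrt{m{\left(1737 \right)} + 2475226} = \sqrt{-42 + 2475226} = \sqrt{2475184} = 4 \sqrt{154699}$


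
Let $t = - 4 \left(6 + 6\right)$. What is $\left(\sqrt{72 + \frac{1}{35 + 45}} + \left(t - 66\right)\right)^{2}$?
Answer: $\frac{\left(2280 - \sqrt{28805}\right)^{2}}{400} \approx 11133.0$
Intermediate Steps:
$t = -48$ ($t = \left(-4\right) 12 = -48$)
$\left(\sqrt{72 + \frac{1}{35 + 45}} + \left(t - 66\right)\right)^{2} = \left(\sqrt{72 + \frac{1}{35 + 45}} - 114\right)^{2} = \left(\sqrt{72 + \frac{1}{80}} - 114\right)^{2} = \left(\sqrt{\frac{5761}{80}} - 114\right)^{2} = \left(\frac{\sqrt{28805}}{20} - 114\right)^{2} = \left(-114 + \frac{\sqrt{28805}}{20}\right)^{2}$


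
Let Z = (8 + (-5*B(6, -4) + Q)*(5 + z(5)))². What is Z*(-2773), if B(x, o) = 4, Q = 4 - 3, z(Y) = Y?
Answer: -91852852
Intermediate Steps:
Q = 1
Z = 33124 (Z = (8 + (-5*4 + 1)*(5 + 5))² = (8 + (-20 + 1)*10)² = (8 - 19*10)² = (8 - 190)² = (-182)² = 33124)
Z*(-2773) = 33124*(-2773) = -91852852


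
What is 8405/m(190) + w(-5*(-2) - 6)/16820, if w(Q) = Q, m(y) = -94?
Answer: -35342931/395270 ≈ -89.415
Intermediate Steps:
8405/m(190) + w(-5*(-2) - 6)/16820 = 8405/(-94) + (-5*(-2) - 6)/16820 = 8405*(-1/94) + (10 - 6)*(1/16820) = -8405/94 + 4*(1/16820) = -8405/94 + 1/4205 = -35342931/395270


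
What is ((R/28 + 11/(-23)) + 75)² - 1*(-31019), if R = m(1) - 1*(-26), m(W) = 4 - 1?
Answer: 15232394265/414736 ≈ 36728.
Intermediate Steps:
m(W) = 3
R = 29 (R = 3 - 1*(-26) = 3 + 26 = 29)
((R/28 + 11/(-23)) + 75)² - 1*(-31019) = ((29/28 + 11/(-23)) + 75)² - 1*(-31019) = ((29*(1/28) + 11*(-1/23)) + 75)² + 31019 = ((29/28 - 11/23) + 75)² + 31019 = (359/644 + 75)² + 31019 = (48659/644)² + 31019 = 2367698281/414736 + 31019 = 15232394265/414736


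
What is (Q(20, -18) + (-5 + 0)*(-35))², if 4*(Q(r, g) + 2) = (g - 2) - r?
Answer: 26569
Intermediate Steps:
Q(r, g) = -5/2 - r/4 + g/4 (Q(r, g) = -2 + ((g - 2) - r)/4 = -2 + ((-2 + g) - r)/4 = -2 + (-2 + g - r)/4 = -2 + (-½ - r/4 + g/4) = -5/2 - r/4 + g/4)
(Q(20, -18) + (-5 + 0)*(-35))² = ((-5/2 - ¼*20 + (¼)*(-18)) + (-5 + 0)*(-35))² = ((-5/2 - 5 - 9/2) - 5*(-35))² = (-12 + 175)² = 163² = 26569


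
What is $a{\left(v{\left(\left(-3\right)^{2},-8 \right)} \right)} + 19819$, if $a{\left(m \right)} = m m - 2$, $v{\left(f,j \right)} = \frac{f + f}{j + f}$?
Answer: $20141$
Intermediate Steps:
$v{\left(f,j \right)} = \frac{2 f}{f + j}$
$a{\left(m \right)} = -2 + m^{2}$ ($a{\left(m \right)} = m^{2} - 2 = -2 + m^{2}$)
$a{\left(v{\left(\left(-3\right)^{2},-8 \right)} \right)} + 19819 = \left(-2 + \left(\frac{2 \left(-3\right)^{2}}{\left(-3\right)^{2} - 8}\right)^{2}\right) + 19819 = \left(-2 + \left(2 \cdot 9 \frac{1}{9 - 8}\right)^{2}\right) + 19819 = \left(-2 + \left(2 \cdot 9 \cdot 1^{-1}\right)^{2}\right) + 19819 = \left(-2 + \left(2 \cdot 9 \cdot 1\right)^{2}\right) + 19819 = \left(-2 + 18^{2}\right) + 19819 = \left(-2 + 324\right) + 19819 = 322 + 19819 = 20141$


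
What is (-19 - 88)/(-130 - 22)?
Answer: 107/152 ≈ 0.70395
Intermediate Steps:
(-19 - 88)/(-130 - 22) = -107/(-152) = -107*(-1/152) = 107/152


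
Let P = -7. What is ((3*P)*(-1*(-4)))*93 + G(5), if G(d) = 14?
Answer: -7798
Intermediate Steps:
((3*P)*(-1*(-4)))*93 + G(5) = ((3*(-7))*(-1*(-4)))*93 + 14 = -21*4*93 + 14 = -84*93 + 14 = -7812 + 14 = -7798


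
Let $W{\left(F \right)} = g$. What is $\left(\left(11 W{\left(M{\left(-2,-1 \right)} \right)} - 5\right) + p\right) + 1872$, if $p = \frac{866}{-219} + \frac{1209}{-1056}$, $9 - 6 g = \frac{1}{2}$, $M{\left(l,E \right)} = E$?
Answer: $\frac{144731495}{77088} \approx 1877.5$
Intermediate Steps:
$g = \frac{17}{12}$ ($g = \frac{3}{2} - \frac{1}{6 \cdot 2} = \frac{3}{2} - \frac{1}{12} = \frac{17}{12} \approx 1.4167$)
$W{\left(F \right)} = \frac{17}{12}$
$p = - \frac{393089}{77088}$ ($p = 866 \left(- \frac{1}{219}\right) + 1209 \left(- \frac{1}{1056}\right) = - \frac{866}{219} - \frac{403}{352} = - \frac{393089}{77088} \approx -5.0992$)
$\left(\left(11 W{\left(M{\left(-2,-1 \right)} \right)} - 5\right) + p\right) + 1872 = \left(\left(11 \cdot \frac{17}{12} - 5\right) - \frac{393089}{77088}\right) + 1872 = \left(\left(\frac{187}{12} - 5\right) - \frac{393089}{77088}\right) + 1872 = \left(\frac{127}{12} - \frac{393089}{77088}\right) + 1872 = \frac{422759}{77088} + 1872 = \frac{144731495}{77088}$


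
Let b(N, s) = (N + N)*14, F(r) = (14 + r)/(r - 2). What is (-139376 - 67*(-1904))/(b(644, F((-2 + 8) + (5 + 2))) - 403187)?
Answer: 1312/42795 ≈ 0.030658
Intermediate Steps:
F(r) = (14 + r)/(-2 + r)
b(N, s) = 28*N (b(N, s) = (2*N)*14 = 28*N)
(-139376 - 67*(-1904))/(b(644, F((-2 + 8) + (5 + 2))) - 403187) = (-139376 - 67*(-1904))/(28*644 - 403187) = (-139376 + 127568)/(18032 - 403187) = -11808/(-385155) = -11808*(-1/385155) = 1312/42795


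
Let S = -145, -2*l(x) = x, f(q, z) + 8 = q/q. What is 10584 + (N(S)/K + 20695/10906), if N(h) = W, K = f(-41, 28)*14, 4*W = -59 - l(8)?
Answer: 3232637217/305368 ≈ 10586.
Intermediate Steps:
f(q, z) = -7 (f(q, z) = -8 + q/q = -8 + 1 = -7)
l(x) = -x/2
W = -55/4 (W = (-59 - (-1)*8/2)/4 = (-59 - 1*(-4))/4 = (-59 + 4)/4 = (¼)*(-55) = -55/4 ≈ -13.750)
K = -98 (K = -7*14 = -98)
N(h) = -55/4
10584 + (N(S)/K + 20695/10906) = 10584 + (-55/4/(-98) + 20695/10906) = 10584 + (-55/4*(-1/98) + 20695*(1/10906)) = 10584 + (55/392 + 20695/10906) = 10584 + 622305/305368 = 3232637217/305368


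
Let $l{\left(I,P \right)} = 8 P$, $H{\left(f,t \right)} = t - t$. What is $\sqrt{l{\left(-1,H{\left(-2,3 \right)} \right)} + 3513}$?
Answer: $\sqrt{3513} \approx 59.271$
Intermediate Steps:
$H{\left(f,t \right)} = 0$
$\sqrt{l{\left(-1,H{\left(-2,3 \right)} \right)} + 3513} = \sqrt{8 \cdot 0 + 3513} = \sqrt{0 + 3513} = \sqrt{3513}$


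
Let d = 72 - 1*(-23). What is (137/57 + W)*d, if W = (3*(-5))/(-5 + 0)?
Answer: 1540/3 ≈ 513.33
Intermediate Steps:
d = 95 (d = 72 + 23 = 95)
W = 3 (W = -15/(-5) = -15*(-⅕) = 3)
(137/57 + W)*d = (137/57 + 3)*95 = (308/57)*95 = 1540/3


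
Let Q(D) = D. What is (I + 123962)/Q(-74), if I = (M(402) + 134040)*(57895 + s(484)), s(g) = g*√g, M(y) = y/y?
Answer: -9187696225/74 ≈ -1.2416e+8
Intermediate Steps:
M(y) = 1
s(g) = g^(3/2)
I = 9187572263 (I = (1 + 134040)*(57895 + 484^(3/2)) = 134041*(57895 + 10648) = 134041*68543 = 9187572263)
(I + 123962)/Q(-74) = (9187572263 + 123962)/(-74) = 9187696225*(-1/74) = -9187696225/74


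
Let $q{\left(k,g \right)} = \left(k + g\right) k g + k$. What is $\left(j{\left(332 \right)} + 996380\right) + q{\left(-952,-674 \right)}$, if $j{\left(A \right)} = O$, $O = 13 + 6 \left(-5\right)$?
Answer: $-1042324237$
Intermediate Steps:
$O = -17$ ($O = 13 - 30 = -17$)
$j{\left(A \right)} = -17$
$q{\left(k,g \right)} = k + g k \left(g + k\right)$ ($q{\left(k,g \right)} = \left(g + k\right) k g + k = k \left(g + k\right) g + k = g k \left(g + k\right) + k = k + g k \left(g + k\right)$)
$\left(j{\left(332 \right)} + 996380\right) + q{\left(-952,-674 \right)} = \left(-17 + 996380\right) - 952 \left(1 + \left(-674\right)^{2} - -641648\right) = 996363 - 952 \left(1 + 454276 + 641648\right) = 996363 - 1043320600 = -1042324237$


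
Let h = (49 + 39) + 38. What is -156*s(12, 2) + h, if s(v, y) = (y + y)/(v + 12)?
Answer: 100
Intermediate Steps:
h = 126 (h = 88 + 38 = 126)
s(v, y) = 2*y/(12 + v) (s(v, y) = (2*y)/(12 + v) = 2*y/(12 + v))
-156*s(12, 2) + h = -312*2/(12 + 12) + 126 = -312*2/24 + 126 = -156*1/6 + 126 = -26 + 126 = 100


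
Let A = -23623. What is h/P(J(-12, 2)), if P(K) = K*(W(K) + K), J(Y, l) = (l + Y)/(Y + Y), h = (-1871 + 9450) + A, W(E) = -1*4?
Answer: 2310336/215 ≈ 10746.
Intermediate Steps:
W(E) = -4
h = -16044 (h = (-1871 + 9450) - 23623 = 7579 - 23623 = -16044)
J(Y, l) = (Y + l)/(2*Y) (J(Y, l) = (Y + l)/((2*Y)) = (Y + l)*(1/(2*Y)) = (Y + l)/(2*Y))
P(K) = K*(-4 + K)
h/P(J(-12, 2)) = -16044*(-24/((-12 + 2)*(-4 + (½)*(-12 + 2)/(-12)))) = -16044*12/(5*(-4 + (½)*(-1/12)*(-10))) = -16044*12/(5*(-4 + 5/12)) = -16044/((5/12)*(-43/12)) = -16044/(-215/144) = -16044*(-144/215) = 2310336/215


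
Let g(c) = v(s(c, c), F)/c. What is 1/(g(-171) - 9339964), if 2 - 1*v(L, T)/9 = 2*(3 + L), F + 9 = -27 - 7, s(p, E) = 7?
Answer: -19/177459298 ≈ -1.0707e-7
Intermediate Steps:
F = -43 (F = -9 + (-27 - 7) = -9 - 34 = -43)
v(L, T) = -36 - 18*L (v(L, T) = 18 - 18*(3 + L) = 18 - 9*(6 + 2*L) = 18 + (-54 - 18*L) = -36 - 18*L)
g(c) = -162/c (g(c) = (-36 - 18*7)/c = (-36 - 126)/c = -162/c)
1/(g(-171) - 9339964) = 1/(-162/(-171) - 9339964) = 1/(-162*(-1/171) - 9339964) = 1/(18/19 - 9339964) = 1/(-177459298/19) = -19/177459298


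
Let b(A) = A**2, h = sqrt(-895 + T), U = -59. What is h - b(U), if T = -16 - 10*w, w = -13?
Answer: -3481 + I*sqrt(781) ≈ -3481.0 + 27.946*I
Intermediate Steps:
T = 114 (T = -16 - 10*(-13) = -16 + 130 = 114)
h = I*sqrt(781) (h = sqrt(-895 + 114) = sqrt(-781) = I*sqrt(781) ≈ 27.946*I)
h - b(U) = I*sqrt(781) - 1*(-59)**2 = I*sqrt(781) - 1*3481 = I*sqrt(781) - 3481 = -3481 + I*sqrt(781)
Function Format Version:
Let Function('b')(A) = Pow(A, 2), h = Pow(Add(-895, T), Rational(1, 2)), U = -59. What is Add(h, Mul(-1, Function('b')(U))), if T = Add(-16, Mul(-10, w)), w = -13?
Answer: Add(-3481, Mul(I, Pow(781, Rational(1, 2)))) ≈ Add(-3481.0, Mul(27.946, I))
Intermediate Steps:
T = 114 (T = Add(-16, Mul(-10, -13)) = Add(-16, 130) = 114)
h = Mul(I, Pow(781, Rational(1, 2))) (h = Pow(Add(-895, 114), Rational(1, 2)) = Pow(-781, Rational(1, 2)) = Mul(I, Pow(781, Rational(1, 2))) ≈ Mul(27.946, I))
Add(h, Mul(-1, Function('b')(U))) = Add(Mul(I, Pow(781, Rational(1, 2))), Mul(-1, Pow(-59, 2))) = Add(Mul(I, Pow(781, Rational(1, 2))), Mul(-1, 3481)) = Add(Mul(I, Pow(781, Rational(1, 2))), -3481) = Add(-3481, Mul(I, Pow(781, Rational(1, 2))))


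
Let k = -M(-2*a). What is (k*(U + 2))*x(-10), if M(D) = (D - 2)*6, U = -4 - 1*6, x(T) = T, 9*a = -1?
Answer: 2560/3 ≈ 853.33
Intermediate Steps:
a = -⅑ (a = (⅑)*(-1) = -⅑ ≈ -0.11111)
U = -10 (U = -4 - 6 = -10)
M(D) = -12 + 6*D (M(D) = (-2 + D)*6 = -12 + 6*D)
k = 32/3 (k = -(-12 + 6*(-2*(-⅑))) = -(-12 + 6*(2/9)) = -(-12 + 4/3) = -1*(-32/3) = 32/3 ≈ 10.667)
(k*(U + 2))*x(-10) = (32*(-10 + 2)/3)*(-10) = ((32/3)*(-8))*(-10) = -256/3*(-10) = 2560/3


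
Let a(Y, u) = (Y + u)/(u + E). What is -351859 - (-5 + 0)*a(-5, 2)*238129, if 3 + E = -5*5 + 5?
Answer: -1272368/7 ≈ -1.8177e+5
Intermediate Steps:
E = -23 (E = -3 + (-5*5 + 5) = -3 + (-25 + 5) = -3 - 20 = -23)
a(Y, u) = (Y + u)/(-23 + u) (a(Y, u) = (Y + u)/(u - 23) = (Y + u)/(-23 + u))
-351859 - (-5 + 0)*a(-5, 2)*238129 = -351859 - (-5 + 0)*((-5 + 2)/(-23 + 2))*238129 = -351859 - (-5*(-3)/(-21))*238129 = -351859 - (-(-5)*(-3)/21)*238129 = -351859 - (-5*⅐)*238129 = -351859 - (-5)*238129/7 = -351859 - 1*(-1190645/7) = -351859 + 1190645/7 = -1272368/7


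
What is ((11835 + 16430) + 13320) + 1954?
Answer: 43539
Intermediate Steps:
((11835 + 16430) + 13320) + 1954 = (28265 + 13320) + 1954 = 41585 + 1954 = 43539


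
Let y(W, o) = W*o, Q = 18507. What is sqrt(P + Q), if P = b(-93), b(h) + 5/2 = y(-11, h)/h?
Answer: sqrt(73974)/2 ≈ 135.99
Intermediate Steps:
b(h) = -27/2 (b(h) = -5/2 + (-11*h)/h = -5/2 - 11 = -27/2)
P = -27/2 ≈ -13.500
sqrt(P + Q) = sqrt(-27/2 + 18507) = sqrt(36987/2) = sqrt(73974)/2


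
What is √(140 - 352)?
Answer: 2*I*√53 ≈ 14.56*I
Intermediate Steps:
√(140 - 352) = √(-212) = 2*I*√53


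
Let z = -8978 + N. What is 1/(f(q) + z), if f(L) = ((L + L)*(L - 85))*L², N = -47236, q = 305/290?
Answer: -5658248/319177923561 ≈ -1.7728e-5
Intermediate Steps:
q = 61/58 (q = 305*(1/290) = 61/58 ≈ 1.0517)
z = -56214 (z = -8978 - 47236 = -56214)
f(L) = 2*L³*(-85 + L) (f(L) = ((2*L)*(-85 + L))*L² = (2*L*(-85 + L))*L² = 2*L³*(-85 + L))
1/(f(q) + z) = 1/(2*(61/58)³*(-85 + 61/58) - 56214) = 1/(2*(226981/195112)*(-4869/58) - 56214) = 1/(-1105170489/5658248 - 56214) = 1/(-319177923561/5658248) = -5658248/319177923561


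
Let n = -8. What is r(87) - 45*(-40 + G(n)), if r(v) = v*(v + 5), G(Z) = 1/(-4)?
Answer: 39261/4 ≈ 9815.3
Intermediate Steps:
G(Z) = -¼
r(v) = v*(5 + v)
r(87) - 45*(-40 + G(n)) = 87*(5 + 87) - 45*(-40 - ¼) = 87*92 - 45*(-161)/4 = 8004 - 1*(-7245/4) = 8004 + 7245/4 = 39261/4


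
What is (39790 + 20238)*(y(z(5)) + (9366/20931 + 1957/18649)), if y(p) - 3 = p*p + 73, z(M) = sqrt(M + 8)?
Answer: 699447976642592/130114073 ≈ 5.3756e+6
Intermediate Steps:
z(M) = sqrt(8 + M)
y(p) = 76 + p**2 (y(p) = 3 + (p*p + 73) = 3 + (p**2 + 73) = 3 + (73 + p**2) = 76 + p**2)
(39790 + 20238)*(y(z(5)) + (9366/20931 + 1957/18649)) = (39790 + 20238)*((76 + (sqrt(8 + 5))**2) + (9366/20931 + 1957/18649)) = 60028*((76 + (sqrt(13))**2) + (9366*(1/20931) + 1957*(1/18649))) = 60028*((76 + 13) + (3122/6977 + 1957/18649)) = 60028*(89 + 71876167/130114073) = 60028*(11652028664/130114073) = 699447976642592/130114073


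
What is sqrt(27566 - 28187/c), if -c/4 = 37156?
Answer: sqrt(38057008579219)/37156 ≈ 166.03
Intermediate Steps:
c = -148624 (c = -4*37156 = -148624)
sqrt(27566 - 28187/c) = sqrt(27566 - 28187/(-148624)) = sqrt(27566 - 28187*(-1/148624)) = sqrt(27566 + 28187/148624) = sqrt(4096997371/148624) = sqrt(38057008579219)/37156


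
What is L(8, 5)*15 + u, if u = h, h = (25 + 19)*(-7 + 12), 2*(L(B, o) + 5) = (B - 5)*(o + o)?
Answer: 370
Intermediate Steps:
L(B, o) = -5 + o*(-5 + B) (L(B, o) = -5 + ((B - 5)*(o + o))/2 = -5 + ((-5 + B)*(2*o))/2 = -5 + (2*o*(-5 + B))/2 = -5 + o*(-5 + B))
h = 220 (h = 44*5 = 220)
u = 220
L(8, 5)*15 + u = (-5 - 5*5 + 8*5)*15 + 220 = (-5 - 25 + 40)*15 + 220 = 10*15 + 220 = 150 + 220 = 370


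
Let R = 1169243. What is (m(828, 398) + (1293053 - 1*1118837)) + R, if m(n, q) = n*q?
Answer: 1673003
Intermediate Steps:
(m(828, 398) + (1293053 - 1*1118837)) + R = (828*398 + (1293053 - 1*1118837)) + 1169243 = (329544 + (1293053 - 1118837)) + 1169243 = (329544 + 174216) + 1169243 = 503760 + 1169243 = 1673003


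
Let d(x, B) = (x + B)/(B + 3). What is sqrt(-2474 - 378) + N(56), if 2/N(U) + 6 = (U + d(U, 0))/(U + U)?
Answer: -3/8 + 2*I*sqrt(713) ≈ -0.375 + 53.404*I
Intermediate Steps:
d(x, B) = (B + x)/(3 + B)
N(U) = -3/8 (N(U) = 2/(-6 + (U + (0 + U)/(3 + 0))/(U + U)) = 2/(-6 + (U + U/3)/((2*U))) = 2/(-6 + (U + U/3)*(1/(2*U))) = 2/(-6 + (4*U/3)*(1/(2*U))) = 2/(-6 + 2/3) = 2/(-16/3) = 2*(-3/16) = -3/8)
sqrt(-2474 - 378) + N(56) = sqrt(-2474 - 378) - 3/8 = sqrt(-2852) - 3/8 = 2*I*sqrt(713) - 3/8 = -3/8 + 2*I*sqrt(713)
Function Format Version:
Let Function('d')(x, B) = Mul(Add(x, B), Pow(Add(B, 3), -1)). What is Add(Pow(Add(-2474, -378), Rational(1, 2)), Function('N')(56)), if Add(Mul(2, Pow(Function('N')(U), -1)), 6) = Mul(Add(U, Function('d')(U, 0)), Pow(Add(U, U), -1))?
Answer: Add(Rational(-3, 8), Mul(2, I, Pow(713, Rational(1, 2)))) ≈ Add(-0.37500, Mul(53.404, I))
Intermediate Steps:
Function('d')(x, B) = Mul(Pow(Add(3, B), -1), Add(B, x)) (Function('d')(x, B) = Mul(Add(B, x), Pow(Add(3, B), -1)) = Mul(Pow(Add(3, B), -1), Add(B, x)))
Function('N')(U) = Rational(-3, 8) (Function('N')(U) = Mul(2, Pow(Add(-6, Mul(Add(U, Mul(Pow(Add(3, 0), -1), Add(0, U))), Pow(Add(U, U), -1))), -1)) = Mul(2, Pow(Add(-6, Mul(Add(U, Mul(Pow(3, -1), U)), Pow(Mul(2, U), -1))), -1)) = Mul(2, Pow(Add(-6, Mul(Add(U, Mul(Rational(1, 3), U)), Mul(Rational(1, 2), Pow(U, -1)))), -1)) = Mul(2, Pow(Add(-6, Mul(Mul(Rational(4, 3), U), Mul(Rational(1, 2), Pow(U, -1)))), -1)) = Mul(2, Pow(Add(-6, Rational(2, 3)), -1)) = Mul(2, Pow(Rational(-16, 3), -1)) = Mul(2, Rational(-3, 16)) = Rational(-3, 8))
Add(Pow(Add(-2474, -378), Rational(1, 2)), Function('N')(56)) = Add(Pow(Add(-2474, -378), Rational(1, 2)), Rational(-3, 8)) = Add(Pow(-2852, Rational(1, 2)), Rational(-3, 8)) = Add(Mul(2, I, Pow(713, Rational(1, 2))), Rational(-3, 8)) = Add(Rational(-3, 8), Mul(2, I, Pow(713, Rational(1, 2))))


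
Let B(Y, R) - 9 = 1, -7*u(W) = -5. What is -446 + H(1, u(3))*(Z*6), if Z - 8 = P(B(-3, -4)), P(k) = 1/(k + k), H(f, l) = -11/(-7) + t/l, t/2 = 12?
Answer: 62639/50 ≈ 1252.8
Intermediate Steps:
u(W) = 5/7 (u(W) = -⅐*(-5) = 5/7)
B(Y, R) = 10 (B(Y, R) = 9 + 1 = 10)
t = 24 (t = 2*12 = 24)
H(f, l) = 11/7 + 24/l (H(f, l) = -11/(-7) + 24/l = -11*(-⅐) + 24/l = 11/7 + 24/l)
P(k) = 1/(2*k)
Z = 161/20 (Z = 8 + (½)/10 = 8 + (½)*(⅒) = 8 + 1/20 = 161/20 ≈ 8.0500)
-446 + H(1, u(3))*(Z*6) = -446 + (11/7 + 24/(5/7))*((161/20)*6) = -446 + (11/7 + 24*(7/5))*(483/10) = -446 + (11/7 + 168/5)*(483/10) = -446 + (1231/35)*(483/10) = -446 + 84939/50 = 62639/50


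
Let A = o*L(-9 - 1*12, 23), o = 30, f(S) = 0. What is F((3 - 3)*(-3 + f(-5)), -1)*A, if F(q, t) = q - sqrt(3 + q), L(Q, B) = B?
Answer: -690*sqrt(3) ≈ -1195.1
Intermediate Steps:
A = 690 (A = 30*23 = 690)
F((3 - 3)*(-3 + f(-5)), -1)*A = ((3 - 3)*(-3 + 0) - sqrt(3 + (3 - 3)*(-3 + 0)))*690 = (0*(-3) - sqrt(3 + 0*(-3)))*690 = (0 - sqrt(3 + 0))*690 = (0 - sqrt(3))*690 = -sqrt(3)*690 = -690*sqrt(3)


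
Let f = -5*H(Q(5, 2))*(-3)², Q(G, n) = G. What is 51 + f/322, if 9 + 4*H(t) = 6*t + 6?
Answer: 64473/1288 ≈ 50.057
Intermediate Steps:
H(t) = -¾ + 3*t/2 (H(t) = -9/4 + (6*t + 6)/4 = -9/4 + (6 + 6*t)/4 = -9/4 + (3/2 + 3*t/2) = -¾ + 3*t/2)
f = -1215/4 (f = -5*(-¾ + (3/2)*5)*(-3)² = -5*(-¾ + 15/2)*9 = -5*27/4*9 = -135/4*9 = -1215/4 ≈ -303.75)
51 + f/322 = 51 - 1215/4/322 = 51 + (1/322)*(-1215/4) = 51 - 1215/1288 = 64473/1288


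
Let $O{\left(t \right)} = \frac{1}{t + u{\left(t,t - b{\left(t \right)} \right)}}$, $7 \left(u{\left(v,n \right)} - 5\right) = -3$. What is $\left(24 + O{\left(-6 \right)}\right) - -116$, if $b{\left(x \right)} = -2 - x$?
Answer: $\frac{1393}{10} \approx 139.3$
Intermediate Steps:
$u{\left(v,n \right)} = \frac{32}{7}$ ($u{\left(v,n \right)} = 5 + \frac{1}{7} \left(-3\right) = 5 - \frac{3}{7} = \frac{32}{7}$)
$O{\left(t \right)} = \frac{1}{\frac{32}{7} + t}$ ($O{\left(t \right)} = \frac{1}{t + \frac{32}{7}} = \frac{1}{\frac{32}{7} + t}$)
$\left(24 + O{\left(-6 \right)}\right) - -116 = \left(24 + \frac{7}{32 + 7 \left(-6\right)}\right) - -116 = \left(24 + \frac{7}{32 - 42}\right) + 116 = \left(24 + \frac{7}{-10}\right) + 116 = \left(24 + 7 \left(- \frac{1}{10}\right)\right) + 116 = \left(24 - \frac{7}{10}\right) + 116 = \frac{233}{10} + 116 = \frac{1393}{10}$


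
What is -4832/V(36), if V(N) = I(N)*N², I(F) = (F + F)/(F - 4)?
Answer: -1208/729 ≈ -1.6571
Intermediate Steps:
I(F) = 2*F/(-4 + F) (I(F) = (2*F)/(-4 + F) = 2*F/(-4 + F))
V(N) = 2*N³/(-4 + N) (V(N) = (2*N/(-4 + N))*N² = 2*N³/(-4 + N))
-4832/V(36) = -4832/(2*36³/(-4 + 36)) = -4832/(2*46656/32) = -4832/(2*46656*(1/32)) = -4832/2916 = -4832*1/2916 = -1208/729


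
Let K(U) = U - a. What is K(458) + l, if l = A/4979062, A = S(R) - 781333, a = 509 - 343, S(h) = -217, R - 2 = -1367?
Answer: 66050207/226321 ≈ 291.84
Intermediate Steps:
R = -1365 (R = 2 - 1367 = -1365)
a = 166
A = -781550 (A = -217 - 781333 = -781550)
K(U) = -166 + U (K(U) = U - 1*166 = U - 166 = -166 + U)
l = -35525/226321 (l = -781550/4979062 = -781550*1/4979062 = -35525/226321 ≈ -0.15697)
K(458) + l = (-166 + 458) - 35525/226321 = 292 - 35525/226321 = 66050207/226321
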